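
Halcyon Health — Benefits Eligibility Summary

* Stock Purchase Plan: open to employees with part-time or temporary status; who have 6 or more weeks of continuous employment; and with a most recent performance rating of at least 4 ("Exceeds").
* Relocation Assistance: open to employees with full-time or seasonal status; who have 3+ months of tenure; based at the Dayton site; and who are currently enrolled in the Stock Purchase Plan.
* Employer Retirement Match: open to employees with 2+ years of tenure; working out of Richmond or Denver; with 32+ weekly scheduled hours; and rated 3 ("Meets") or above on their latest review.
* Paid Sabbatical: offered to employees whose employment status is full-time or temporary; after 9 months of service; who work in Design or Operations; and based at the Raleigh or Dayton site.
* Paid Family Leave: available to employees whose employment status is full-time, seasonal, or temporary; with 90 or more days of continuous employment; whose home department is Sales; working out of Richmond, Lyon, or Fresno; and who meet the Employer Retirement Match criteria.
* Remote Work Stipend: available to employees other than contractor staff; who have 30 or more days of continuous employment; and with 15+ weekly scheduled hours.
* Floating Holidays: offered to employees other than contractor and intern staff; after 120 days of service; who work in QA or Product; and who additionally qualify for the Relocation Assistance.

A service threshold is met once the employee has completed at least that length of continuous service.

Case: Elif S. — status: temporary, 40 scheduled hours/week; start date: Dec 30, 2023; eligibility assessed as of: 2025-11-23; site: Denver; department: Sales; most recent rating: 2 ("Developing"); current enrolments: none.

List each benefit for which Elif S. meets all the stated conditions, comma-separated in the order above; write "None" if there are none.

Service from Dec 30, 2023 to 2025-11-23: 694 days.
Stock Purchase Plan — status temporary ✓; service 694 days ≥ 6 weeks (≈42 days) ✓; rating 2 < 4 ✗ → not eligible.
Relocation Assistance — status temporary ✗ (requires full-time or seasonal) → not eligible.
Employer Retirement Match — service 694 days < 2 years (≈730 days) ✗ → not eligible.
Paid Sabbatical — status temporary ✓; service 694 days ≥ 9 months (≈270 days) ✓; dept Sales ✗ → not eligible.
Paid Family Leave — status temporary ✓; service 694 days ≥ 90 days ✓; dept Sales ✓; site Denver ✗ (not Richmond, Lyon, or Fresno) → not eligible.
Remote Work Stipend — status temporary ✓ (not excluded); service 694 days ≥ 30 days ✓; 40 hrs/wk ≥ 15 ✓ → eligible.
Floating Holidays — status temporary ✓ (not excluded); service 694 days ≥ 120 days ✓; dept Sales ✗ → not eligible.

Remote Work Stipend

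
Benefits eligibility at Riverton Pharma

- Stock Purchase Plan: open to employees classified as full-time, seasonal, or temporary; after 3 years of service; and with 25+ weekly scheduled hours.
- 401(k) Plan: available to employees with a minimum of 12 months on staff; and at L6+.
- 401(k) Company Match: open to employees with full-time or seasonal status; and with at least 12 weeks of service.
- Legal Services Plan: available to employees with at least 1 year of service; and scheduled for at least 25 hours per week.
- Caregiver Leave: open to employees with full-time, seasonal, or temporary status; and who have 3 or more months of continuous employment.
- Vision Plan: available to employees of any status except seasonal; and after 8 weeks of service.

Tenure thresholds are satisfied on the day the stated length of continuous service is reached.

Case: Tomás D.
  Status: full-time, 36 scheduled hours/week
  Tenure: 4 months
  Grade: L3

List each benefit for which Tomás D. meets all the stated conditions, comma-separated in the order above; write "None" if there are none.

401(k) Company Match, Caregiver Leave, Vision Plan

Stock Purchase Plan — status full-time ✓; service 4 months < 3 years (≈1095 days) ✗ → not eligible.
401(k) Plan — service 4 months < 12 months ✗ → not eligible.
401(k) Company Match — status full-time ✓; service 4 months ≥ 12 weeks (≈84 days) ✓ → eligible.
Legal Services Plan — service 4 months < 1 year (≈365 days) ✗ → not eligible.
Caregiver Leave — status full-time ✓; service 4 months ≥ 3 months ✓ → eligible.
Vision Plan — status full-time ✓ (not excluded); service 4 months ≥ 8 weeks (≈56 days) ✓ → eligible.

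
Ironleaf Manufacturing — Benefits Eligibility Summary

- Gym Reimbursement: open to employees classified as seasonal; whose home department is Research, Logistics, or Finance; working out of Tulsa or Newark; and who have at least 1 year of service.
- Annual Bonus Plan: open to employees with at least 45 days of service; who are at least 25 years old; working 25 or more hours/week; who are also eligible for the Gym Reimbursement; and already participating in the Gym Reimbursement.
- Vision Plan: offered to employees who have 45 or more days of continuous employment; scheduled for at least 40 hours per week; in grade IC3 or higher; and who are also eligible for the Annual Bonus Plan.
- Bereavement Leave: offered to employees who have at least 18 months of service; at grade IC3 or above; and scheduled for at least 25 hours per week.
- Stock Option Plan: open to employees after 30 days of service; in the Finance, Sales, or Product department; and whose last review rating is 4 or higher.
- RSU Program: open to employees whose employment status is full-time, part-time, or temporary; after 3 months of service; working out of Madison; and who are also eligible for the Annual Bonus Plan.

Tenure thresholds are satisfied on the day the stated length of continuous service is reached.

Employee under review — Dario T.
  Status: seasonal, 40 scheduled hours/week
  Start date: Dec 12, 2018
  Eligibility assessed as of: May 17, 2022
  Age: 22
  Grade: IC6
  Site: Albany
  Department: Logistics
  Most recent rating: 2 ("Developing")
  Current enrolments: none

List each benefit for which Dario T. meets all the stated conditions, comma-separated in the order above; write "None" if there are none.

Bereavement Leave

Service from Dec 12, 2018 to May 17, 2022: 1252 days.
Gym Reimbursement — status seasonal ✓; dept Logistics ✓; site Albany ✗ (not Tulsa or Newark) → not eligible.
Annual Bonus Plan — service 1252 days ≥ 45 days ✓; age 22 < 25 ✗ → not eligible.
Vision Plan — service 1252 days ≥ 45 days ✓; 40 hrs/wk ≥ 40 ✓; grade IC6 ≥ IC3 ✓; not eligible for Annual Bonus Plan ✗ → not eligible.
Bereavement Leave — service 1252 days ≥ 18 months (≈540 days) ✓; grade IC6 ≥ IC3 ✓; 40 hrs/wk ≥ 25 ✓ → eligible.
Stock Option Plan — service 1252 days ≥ 30 days ✓; dept Logistics ✗ → not eligible.
RSU Program — status seasonal ✗ (requires full-time, part-time, or temporary) → not eligible.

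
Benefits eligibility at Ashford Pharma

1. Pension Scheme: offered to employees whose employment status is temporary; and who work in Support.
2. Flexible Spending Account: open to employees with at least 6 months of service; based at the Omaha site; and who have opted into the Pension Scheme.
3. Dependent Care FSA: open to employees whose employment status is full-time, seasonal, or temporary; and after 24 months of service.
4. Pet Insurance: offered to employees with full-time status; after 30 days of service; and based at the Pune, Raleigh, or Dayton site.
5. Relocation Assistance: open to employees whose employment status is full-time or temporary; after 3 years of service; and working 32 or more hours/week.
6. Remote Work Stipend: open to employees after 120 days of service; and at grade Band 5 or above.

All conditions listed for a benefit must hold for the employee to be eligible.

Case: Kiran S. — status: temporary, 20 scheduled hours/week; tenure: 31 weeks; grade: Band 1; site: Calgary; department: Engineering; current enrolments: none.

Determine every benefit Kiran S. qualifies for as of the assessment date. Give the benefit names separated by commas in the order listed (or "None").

None

Pension Scheme — status temporary ✓; dept Engineering ✗ → not eligible.
Flexible Spending Account — service 31 weeks ≥ 6 months (≈180 days) ✓; site Calgary ✗ (not Omaha) → not eligible.
Dependent Care FSA — status temporary ✓; service 31 weeks < 24 months (≈720 days) ✗ → not eligible.
Pet Insurance — status temporary ✗ (requires full-time) → not eligible.
Relocation Assistance — status temporary ✓; service 31 weeks < 3 years (≈1095 days) ✗ → not eligible.
Remote Work Stipend — service 31 weeks ≥ 120 days ✓; grade Band 1 < Band 5 ✗ → not eligible.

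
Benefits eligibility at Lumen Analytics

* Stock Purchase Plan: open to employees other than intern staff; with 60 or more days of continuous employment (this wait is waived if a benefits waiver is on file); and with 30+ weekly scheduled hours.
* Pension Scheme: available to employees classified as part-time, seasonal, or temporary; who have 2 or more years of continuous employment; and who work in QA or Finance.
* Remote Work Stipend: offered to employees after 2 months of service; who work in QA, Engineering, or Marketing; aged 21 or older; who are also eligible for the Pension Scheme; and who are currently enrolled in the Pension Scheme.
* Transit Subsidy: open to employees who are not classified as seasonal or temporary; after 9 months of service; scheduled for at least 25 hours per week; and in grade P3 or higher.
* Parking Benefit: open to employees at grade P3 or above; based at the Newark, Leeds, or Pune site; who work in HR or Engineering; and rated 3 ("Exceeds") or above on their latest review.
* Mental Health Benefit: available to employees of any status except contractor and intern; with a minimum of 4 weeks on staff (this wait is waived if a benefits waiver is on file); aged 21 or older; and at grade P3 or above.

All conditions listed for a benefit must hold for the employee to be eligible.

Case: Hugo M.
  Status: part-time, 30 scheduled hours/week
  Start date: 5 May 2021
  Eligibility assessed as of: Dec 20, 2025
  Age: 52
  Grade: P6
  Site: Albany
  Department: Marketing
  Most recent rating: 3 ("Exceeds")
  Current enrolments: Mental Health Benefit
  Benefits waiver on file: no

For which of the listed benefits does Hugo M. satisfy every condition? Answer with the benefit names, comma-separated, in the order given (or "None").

Stock Purchase Plan, Transit Subsidy, Mental Health Benefit

Service from 5 May 2021 to Dec 20, 2025: 1690 days.
Stock Purchase Plan — status part-time ✓ (not excluded); no waiver, service 1690 days ≥ 60 days ✓; 30 hrs/wk ≥ 30 ✓ → eligible.
Pension Scheme — status part-time ✓; service 1690 days ≥ 2 years (≈730 days) ✓; dept Marketing ✗ → not eligible.
Remote Work Stipend — service 1690 days ≥ 2 months (≈60 days) ✓; dept Marketing ✓; age 52 ≥ 21 ✓; not eligible for Pension Scheme ✗ → not eligible.
Transit Subsidy — status part-time ✓ (not excluded); service 1690 days ≥ 9 months (≈270 days) ✓; 30 hrs/wk ≥ 25 ✓; grade P6 ≥ P3 ✓ → eligible.
Parking Benefit — grade P6 ≥ P3 ✓; site Albany ✗ (not Newark, Leeds, or Pune) → not eligible.
Mental Health Benefit — status part-time ✓ (not excluded); no waiver, service 1690 days ≥ 4 weeks (≈28 days) ✓; age 52 ≥ 21 ✓; grade P6 ≥ P3 ✓ → eligible.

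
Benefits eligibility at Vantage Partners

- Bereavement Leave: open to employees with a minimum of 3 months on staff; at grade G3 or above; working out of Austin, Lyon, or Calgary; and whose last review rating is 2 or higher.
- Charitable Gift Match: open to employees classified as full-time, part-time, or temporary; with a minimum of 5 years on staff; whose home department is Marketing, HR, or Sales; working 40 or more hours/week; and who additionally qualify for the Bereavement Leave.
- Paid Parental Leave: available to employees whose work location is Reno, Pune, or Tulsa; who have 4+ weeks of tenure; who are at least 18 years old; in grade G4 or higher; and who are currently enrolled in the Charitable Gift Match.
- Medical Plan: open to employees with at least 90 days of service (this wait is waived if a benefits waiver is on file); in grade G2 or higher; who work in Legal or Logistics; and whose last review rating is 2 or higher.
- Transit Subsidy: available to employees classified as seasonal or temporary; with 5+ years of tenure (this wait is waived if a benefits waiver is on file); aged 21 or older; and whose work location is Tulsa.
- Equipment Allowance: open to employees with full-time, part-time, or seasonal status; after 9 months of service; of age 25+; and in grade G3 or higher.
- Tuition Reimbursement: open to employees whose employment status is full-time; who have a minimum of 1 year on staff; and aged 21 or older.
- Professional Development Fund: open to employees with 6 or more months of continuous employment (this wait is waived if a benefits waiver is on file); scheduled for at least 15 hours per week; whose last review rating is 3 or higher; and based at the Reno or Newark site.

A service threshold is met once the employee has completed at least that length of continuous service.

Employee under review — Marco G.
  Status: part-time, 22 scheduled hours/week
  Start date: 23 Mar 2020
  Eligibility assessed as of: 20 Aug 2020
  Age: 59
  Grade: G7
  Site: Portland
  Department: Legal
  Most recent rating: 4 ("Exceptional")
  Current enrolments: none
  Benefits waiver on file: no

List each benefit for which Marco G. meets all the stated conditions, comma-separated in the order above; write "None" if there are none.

Medical Plan

Service from 23 Mar 2020 to 20 Aug 2020: 150 days.
Bereavement Leave — service 150 days ≥ 3 months (≈90 days) ✓; grade G7 ≥ G3 ✓; site Portland ✗ (not Austin, Lyon, or Calgary) → not eligible.
Charitable Gift Match — status part-time ✓; service 150 days < 5 years (≈1825 days) ✗ → not eligible.
Paid Parental Leave — site Portland ✗ (not Reno, Pune, or Tulsa) → not eligible.
Medical Plan — no waiver, service 150 days ≥ 90 days ✓; grade G7 ≥ G2 ✓; dept Legal ✓; rating 4 ≥ 2 ✓ → eligible.
Transit Subsidy — status part-time ✗ (requires seasonal or temporary) → not eligible.
Equipment Allowance — status part-time ✓; service 150 days < 9 months (≈270 days) ✗ → not eligible.
Tuition Reimbursement — status part-time ✗ (requires full-time) → not eligible.
Professional Development Fund — no waiver, service 150 days < 6 months (≈180 days) ✗ → not eligible.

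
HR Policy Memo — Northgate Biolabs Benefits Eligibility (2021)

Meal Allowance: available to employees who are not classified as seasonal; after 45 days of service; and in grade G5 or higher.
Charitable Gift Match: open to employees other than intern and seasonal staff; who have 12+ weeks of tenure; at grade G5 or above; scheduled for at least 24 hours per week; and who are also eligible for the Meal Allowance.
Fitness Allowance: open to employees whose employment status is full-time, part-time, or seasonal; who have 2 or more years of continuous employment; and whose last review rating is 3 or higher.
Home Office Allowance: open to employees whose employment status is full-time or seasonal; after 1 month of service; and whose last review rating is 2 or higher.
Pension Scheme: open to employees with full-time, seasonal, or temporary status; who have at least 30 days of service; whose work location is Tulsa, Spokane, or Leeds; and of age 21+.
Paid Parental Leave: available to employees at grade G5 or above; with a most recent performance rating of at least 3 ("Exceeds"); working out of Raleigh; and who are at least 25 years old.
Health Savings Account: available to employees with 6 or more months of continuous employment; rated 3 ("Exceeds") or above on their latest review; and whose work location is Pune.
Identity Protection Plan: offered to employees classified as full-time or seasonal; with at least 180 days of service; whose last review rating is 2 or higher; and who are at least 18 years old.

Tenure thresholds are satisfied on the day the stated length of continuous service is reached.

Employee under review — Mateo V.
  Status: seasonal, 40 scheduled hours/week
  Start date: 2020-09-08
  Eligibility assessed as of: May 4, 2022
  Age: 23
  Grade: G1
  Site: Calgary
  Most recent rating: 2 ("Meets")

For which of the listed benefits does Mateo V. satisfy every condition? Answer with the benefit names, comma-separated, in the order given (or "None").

Service from 2020-09-08 to May 4, 2022: 603 days.
Meal Allowance — status seasonal ✗ (excluded) → not eligible.
Charitable Gift Match — status seasonal ✗ (excluded) → not eligible.
Fitness Allowance — status seasonal ✓; service 603 days < 2 years (≈730 days) ✗ → not eligible.
Home Office Allowance — status seasonal ✓; service 603 days ≥ 1 month (≈30 days) ✓; rating 2 ≥ 2 ✓ → eligible.
Pension Scheme — status seasonal ✓; service 603 days ≥ 30 days ✓; site Calgary ✗ (not Tulsa, Spokane, or Leeds) → not eligible.
Paid Parental Leave — grade G1 < G5 ✗ → not eligible.
Health Savings Account — service 603 days ≥ 6 months (≈180 days) ✓; rating 2 < 3 ✗ → not eligible.
Identity Protection Plan — status seasonal ✓; service 603 days ≥ 180 days ✓; rating 2 ≥ 2 ✓; age 23 ≥ 18 ✓ → eligible.

Home Office Allowance, Identity Protection Plan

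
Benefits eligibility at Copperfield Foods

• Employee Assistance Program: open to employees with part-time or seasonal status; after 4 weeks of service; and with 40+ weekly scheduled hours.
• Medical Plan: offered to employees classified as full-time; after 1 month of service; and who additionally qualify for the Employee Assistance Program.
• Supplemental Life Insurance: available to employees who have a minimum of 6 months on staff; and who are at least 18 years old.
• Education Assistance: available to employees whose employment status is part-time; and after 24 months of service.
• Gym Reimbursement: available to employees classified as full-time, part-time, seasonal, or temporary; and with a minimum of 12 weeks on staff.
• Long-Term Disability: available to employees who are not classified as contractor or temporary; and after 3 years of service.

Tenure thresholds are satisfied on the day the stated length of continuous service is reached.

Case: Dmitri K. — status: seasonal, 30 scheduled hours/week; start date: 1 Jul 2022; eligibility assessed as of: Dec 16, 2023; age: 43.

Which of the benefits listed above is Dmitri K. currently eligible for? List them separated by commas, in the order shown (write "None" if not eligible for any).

Supplemental Life Insurance, Gym Reimbursement

Service from 1 Jul 2022 to Dec 16, 2023: 533 days.
Employee Assistance Program — status seasonal ✓; service 533 days ≥ 4 weeks (≈28 days) ✓; 30 hrs/wk < 40 ✗ → not eligible.
Medical Plan — status seasonal ✗ (requires full-time) → not eligible.
Supplemental Life Insurance — service 533 days ≥ 6 months (≈180 days) ✓; age 43 ≥ 18 ✓ → eligible.
Education Assistance — status seasonal ✗ (requires part-time) → not eligible.
Gym Reimbursement — status seasonal ✓; service 533 days ≥ 12 weeks (≈84 days) ✓ → eligible.
Long-Term Disability — status seasonal ✓ (not excluded); service 533 days < 3 years (≈1095 days) ✗ → not eligible.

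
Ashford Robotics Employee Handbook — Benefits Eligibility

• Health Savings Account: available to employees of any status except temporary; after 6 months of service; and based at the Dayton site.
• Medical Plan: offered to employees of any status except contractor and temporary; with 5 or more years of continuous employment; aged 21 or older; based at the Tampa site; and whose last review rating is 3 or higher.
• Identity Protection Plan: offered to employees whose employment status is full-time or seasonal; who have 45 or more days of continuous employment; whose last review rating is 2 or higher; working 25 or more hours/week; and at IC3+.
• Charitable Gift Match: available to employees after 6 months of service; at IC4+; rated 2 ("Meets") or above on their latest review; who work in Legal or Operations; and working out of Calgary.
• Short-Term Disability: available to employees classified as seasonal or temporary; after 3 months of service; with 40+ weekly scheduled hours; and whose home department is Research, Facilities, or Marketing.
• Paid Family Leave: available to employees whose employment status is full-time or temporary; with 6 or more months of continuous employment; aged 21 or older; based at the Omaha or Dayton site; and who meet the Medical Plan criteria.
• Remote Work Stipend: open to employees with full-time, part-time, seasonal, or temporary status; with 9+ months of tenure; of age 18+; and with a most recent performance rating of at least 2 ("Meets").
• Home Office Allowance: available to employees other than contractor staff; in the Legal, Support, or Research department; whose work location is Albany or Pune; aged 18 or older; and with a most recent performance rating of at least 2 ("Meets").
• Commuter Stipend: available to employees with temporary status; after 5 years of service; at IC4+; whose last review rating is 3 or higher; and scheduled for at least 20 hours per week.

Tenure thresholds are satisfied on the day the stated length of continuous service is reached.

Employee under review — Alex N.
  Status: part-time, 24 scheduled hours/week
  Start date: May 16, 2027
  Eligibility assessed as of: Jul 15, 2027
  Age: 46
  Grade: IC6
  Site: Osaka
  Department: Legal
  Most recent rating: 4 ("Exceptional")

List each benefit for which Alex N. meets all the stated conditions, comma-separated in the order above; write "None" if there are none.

Service from May 16, 2027 to Jul 15, 2027: 60 days.
Health Savings Account — status part-time ✓ (not excluded); service 60 days < 6 months (≈180 days) ✗ → not eligible.
Medical Plan — status part-time ✓ (not excluded); service 60 days < 5 years (≈1825 days) ✗ → not eligible.
Identity Protection Plan — status part-time ✗ (requires full-time or seasonal) → not eligible.
Charitable Gift Match — service 60 days < 6 months (≈180 days) ✗ → not eligible.
Short-Term Disability — status part-time ✗ (requires seasonal or temporary) → not eligible.
Paid Family Leave — status part-time ✗ (requires full-time or temporary) → not eligible.
Remote Work Stipend — status part-time ✓; service 60 days < 9 months (≈270 days) ✗ → not eligible.
Home Office Allowance — status part-time ✓ (not excluded); dept Legal ✓; site Osaka ✗ (not Albany or Pune) → not eligible.
Commuter Stipend — status part-time ✗ (requires temporary) → not eligible.

None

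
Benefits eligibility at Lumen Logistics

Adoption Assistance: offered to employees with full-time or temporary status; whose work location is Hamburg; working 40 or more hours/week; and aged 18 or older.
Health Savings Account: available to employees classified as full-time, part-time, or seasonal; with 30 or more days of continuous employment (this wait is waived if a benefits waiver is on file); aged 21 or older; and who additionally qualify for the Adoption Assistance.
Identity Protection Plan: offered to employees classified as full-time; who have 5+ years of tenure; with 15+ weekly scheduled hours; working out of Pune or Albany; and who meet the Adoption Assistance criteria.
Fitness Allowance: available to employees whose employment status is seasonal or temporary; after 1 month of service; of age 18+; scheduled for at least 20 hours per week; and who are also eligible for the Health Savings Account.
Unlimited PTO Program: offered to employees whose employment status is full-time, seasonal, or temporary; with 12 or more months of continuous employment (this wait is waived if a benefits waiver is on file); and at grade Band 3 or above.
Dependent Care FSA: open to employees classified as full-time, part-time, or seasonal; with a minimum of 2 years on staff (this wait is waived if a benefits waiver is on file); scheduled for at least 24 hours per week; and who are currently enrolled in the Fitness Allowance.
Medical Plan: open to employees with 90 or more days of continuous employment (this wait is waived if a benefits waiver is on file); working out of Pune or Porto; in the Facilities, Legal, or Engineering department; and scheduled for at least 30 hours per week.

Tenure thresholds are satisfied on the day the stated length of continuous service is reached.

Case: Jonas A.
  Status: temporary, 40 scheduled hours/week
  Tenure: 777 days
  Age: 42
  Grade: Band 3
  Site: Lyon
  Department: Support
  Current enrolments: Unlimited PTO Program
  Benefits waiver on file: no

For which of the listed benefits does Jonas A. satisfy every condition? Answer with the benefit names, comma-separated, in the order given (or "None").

Adoption Assistance — status temporary ✓; site Lyon ✗ (not Hamburg) → not eligible.
Health Savings Account — status temporary ✗ (requires full-time, part-time, or seasonal) → not eligible.
Identity Protection Plan — status temporary ✗ (requires full-time) → not eligible.
Fitness Allowance — status temporary ✓; service 777 days ≥ 1 month (≈30 days) ✓; age 42 ≥ 18 ✓; 40 hrs/wk ≥ 20 ✓; not eligible for Health Savings Account ✗ → not eligible.
Unlimited PTO Program — status temporary ✓; no waiver, service 777 days ≥ 12 months (≈360 days) ✓; grade Band 3 ≥ Band 3 ✓ → eligible.
Dependent Care FSA — status temporary ✗ (requires full-time, part-time, or seasonal) → not eligible.
Medical Plan — no waiver, service 777 days ≥ 90 days ✓; site Lyon ✗ (not Pune or Porto) → not eligible.

Unlimited PTO Program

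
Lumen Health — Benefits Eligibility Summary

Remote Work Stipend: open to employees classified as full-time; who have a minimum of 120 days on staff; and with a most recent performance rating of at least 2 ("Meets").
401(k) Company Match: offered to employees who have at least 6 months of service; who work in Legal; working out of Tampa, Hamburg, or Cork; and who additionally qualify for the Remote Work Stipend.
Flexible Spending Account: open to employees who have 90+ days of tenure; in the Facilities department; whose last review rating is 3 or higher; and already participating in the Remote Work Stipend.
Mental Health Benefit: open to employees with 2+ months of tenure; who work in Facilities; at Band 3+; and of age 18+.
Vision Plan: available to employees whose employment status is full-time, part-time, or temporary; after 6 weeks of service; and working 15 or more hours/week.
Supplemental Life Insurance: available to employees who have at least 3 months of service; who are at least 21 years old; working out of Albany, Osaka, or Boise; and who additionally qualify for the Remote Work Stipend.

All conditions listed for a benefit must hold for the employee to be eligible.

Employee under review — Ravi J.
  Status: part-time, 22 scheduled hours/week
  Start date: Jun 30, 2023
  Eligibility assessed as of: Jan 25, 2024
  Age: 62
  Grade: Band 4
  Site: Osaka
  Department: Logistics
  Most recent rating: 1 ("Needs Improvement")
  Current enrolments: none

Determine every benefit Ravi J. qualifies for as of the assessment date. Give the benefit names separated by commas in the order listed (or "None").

Service from Jun 30, 2023 to Jan 25, 2024: 209 days.
Remote Work Stipend — status part-time ✗ (requires full-time) → not eligible.
401(k) Company Match — service 209 days ≥ 6 months (≈180 days) ✓; dept Logistics ✗ → not eligible.
Flexible Spending Account — service 209 days ≥ 90 days ✓; dept Logistics ✗ → not eligible.
Mental Health Benefit — service 209 days ≥ 2 months (≈60 days) ✓; dept Logistics ✗ → not eligible.
Vision Plan — status part-time ✓; service 209 days ≥ 6 weeks (≈42 days) ✓; 22 hrs/wk ≥ 15 ✓ → eligible.
Supplemental Life Insurance — service 209 days ≥ 3 months (≈90 days) ✓; age 62 ≥ 21 ✓; site Osaka ✓; not eligible for Remote Work Stipend ✗ → not eligible.

Vision Plan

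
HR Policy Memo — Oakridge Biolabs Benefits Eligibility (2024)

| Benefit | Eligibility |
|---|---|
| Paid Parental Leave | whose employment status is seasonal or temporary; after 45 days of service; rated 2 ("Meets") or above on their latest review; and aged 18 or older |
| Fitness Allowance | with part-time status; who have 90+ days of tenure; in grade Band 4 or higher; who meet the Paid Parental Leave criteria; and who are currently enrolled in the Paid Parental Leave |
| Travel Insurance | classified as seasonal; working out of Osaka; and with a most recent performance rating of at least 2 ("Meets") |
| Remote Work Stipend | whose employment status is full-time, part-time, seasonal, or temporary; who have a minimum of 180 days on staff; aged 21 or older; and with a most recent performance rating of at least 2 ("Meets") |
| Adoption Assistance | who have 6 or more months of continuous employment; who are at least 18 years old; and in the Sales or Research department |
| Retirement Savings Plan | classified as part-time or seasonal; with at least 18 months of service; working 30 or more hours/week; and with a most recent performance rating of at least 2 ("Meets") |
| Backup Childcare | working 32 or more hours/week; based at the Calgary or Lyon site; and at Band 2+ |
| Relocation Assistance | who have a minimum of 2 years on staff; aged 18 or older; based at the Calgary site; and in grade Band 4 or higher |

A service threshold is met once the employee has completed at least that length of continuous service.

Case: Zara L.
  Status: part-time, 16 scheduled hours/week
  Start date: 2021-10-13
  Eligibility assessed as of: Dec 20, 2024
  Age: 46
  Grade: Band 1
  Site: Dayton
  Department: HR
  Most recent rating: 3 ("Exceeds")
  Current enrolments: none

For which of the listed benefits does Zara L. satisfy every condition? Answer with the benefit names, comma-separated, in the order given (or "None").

Service from 2021-10-13 to Dec 20, 2024: 1164 days.
Paid Parental Leave — status part-time ✗ (requires seasonal or temporary) → not eligible.
Fitness Allowance — status part-time ✓; service 1164 days ≥ 90 days ✓; grade Band 1 < Band 4 ✗ → not eligible.
Travel Insurance — status part-time ✗ (requires seasonal) → not eligible.
Remote Work Stipend — status part-time ✓; service 1164 days ≥ 180 days ✓; age 46 ≥ 21 ✓; rating 3 ≥ 2 ✓ → eligible.
Adoption Assistance — service 1164 days ≥ 6 months (≈180 days) ✓; age 46 ≥ 18 ✓; dept HR ✗ → not eligible.
Retirement Savings Plan — status part-time ✓; service 1164 days ≥ 18 months (≈540 days) ✓; 16 hrs/wk < 30 ✗ → not eligible.
Backup Childcare — 16 hrs/wk < 32 ✗ → not eligible.
Relocation Assistance — service 1164 days ≥ 2 years (≈730 days) ✓; age 46 ≥ 18 ✓; site Dayton ✗ (not Calgary) → not eligible.

Remote Work Stipend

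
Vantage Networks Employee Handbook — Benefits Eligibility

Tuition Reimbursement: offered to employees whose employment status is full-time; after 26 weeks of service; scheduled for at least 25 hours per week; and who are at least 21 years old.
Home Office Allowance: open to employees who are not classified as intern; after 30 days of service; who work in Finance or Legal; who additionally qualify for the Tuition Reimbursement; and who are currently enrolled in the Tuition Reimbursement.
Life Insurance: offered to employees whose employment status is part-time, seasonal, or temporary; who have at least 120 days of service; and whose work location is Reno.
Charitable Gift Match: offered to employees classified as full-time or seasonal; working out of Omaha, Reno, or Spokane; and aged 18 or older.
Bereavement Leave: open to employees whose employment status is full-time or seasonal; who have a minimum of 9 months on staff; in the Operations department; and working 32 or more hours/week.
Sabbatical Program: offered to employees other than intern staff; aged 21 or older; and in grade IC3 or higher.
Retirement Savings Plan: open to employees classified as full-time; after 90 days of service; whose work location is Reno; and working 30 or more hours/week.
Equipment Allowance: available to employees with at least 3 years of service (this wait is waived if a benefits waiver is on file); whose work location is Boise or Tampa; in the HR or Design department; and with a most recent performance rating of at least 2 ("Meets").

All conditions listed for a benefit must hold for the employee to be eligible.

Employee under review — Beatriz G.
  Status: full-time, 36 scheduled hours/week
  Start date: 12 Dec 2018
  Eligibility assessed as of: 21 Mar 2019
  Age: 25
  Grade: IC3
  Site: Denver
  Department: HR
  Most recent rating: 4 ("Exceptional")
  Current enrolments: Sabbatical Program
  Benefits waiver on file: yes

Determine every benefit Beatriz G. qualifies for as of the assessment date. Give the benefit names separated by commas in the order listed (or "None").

Service from 12 Dec 2018 to 21 Mar 2019: 99 days.
Tuition Reimbursement — status full-time ✓; service 99 days < 26 weeks (≈182 days) ✗ → not eligible.
Home Office Allowance — status full-time ✓ (not excluded); service 99 days ≥ 30 days ✓; dept HR ✗ → not eligible.
Life Insurance — status full-time ✗ (requires part-time, seasonal, or temporary) → not eligible.
Charitable Gift Match — status full-time ✓; site Denver ✗ (not Omaha, Reno, or Spokane) → not eligible.
Bereavement Leave — status full-time ✓; service 99 days < 9 months (≈270 days) ✗ → not eligible.
Sabbatical Program — status full-time ✓ (not excluded); age 25 ≥ 21 ✓; grade IC3 ≥ IC3 ✓ → eligible.
Retirement Savings Plan — status full-time ✓; service 99 days ≥ 90 days ✓; site Denver ✗ (not Reno) → not eligible.
Equipment Allowance — benefits waiver on file ✓; site Denver ✗ (not Boise or Tampa) → not eligible.

Sabbatical Program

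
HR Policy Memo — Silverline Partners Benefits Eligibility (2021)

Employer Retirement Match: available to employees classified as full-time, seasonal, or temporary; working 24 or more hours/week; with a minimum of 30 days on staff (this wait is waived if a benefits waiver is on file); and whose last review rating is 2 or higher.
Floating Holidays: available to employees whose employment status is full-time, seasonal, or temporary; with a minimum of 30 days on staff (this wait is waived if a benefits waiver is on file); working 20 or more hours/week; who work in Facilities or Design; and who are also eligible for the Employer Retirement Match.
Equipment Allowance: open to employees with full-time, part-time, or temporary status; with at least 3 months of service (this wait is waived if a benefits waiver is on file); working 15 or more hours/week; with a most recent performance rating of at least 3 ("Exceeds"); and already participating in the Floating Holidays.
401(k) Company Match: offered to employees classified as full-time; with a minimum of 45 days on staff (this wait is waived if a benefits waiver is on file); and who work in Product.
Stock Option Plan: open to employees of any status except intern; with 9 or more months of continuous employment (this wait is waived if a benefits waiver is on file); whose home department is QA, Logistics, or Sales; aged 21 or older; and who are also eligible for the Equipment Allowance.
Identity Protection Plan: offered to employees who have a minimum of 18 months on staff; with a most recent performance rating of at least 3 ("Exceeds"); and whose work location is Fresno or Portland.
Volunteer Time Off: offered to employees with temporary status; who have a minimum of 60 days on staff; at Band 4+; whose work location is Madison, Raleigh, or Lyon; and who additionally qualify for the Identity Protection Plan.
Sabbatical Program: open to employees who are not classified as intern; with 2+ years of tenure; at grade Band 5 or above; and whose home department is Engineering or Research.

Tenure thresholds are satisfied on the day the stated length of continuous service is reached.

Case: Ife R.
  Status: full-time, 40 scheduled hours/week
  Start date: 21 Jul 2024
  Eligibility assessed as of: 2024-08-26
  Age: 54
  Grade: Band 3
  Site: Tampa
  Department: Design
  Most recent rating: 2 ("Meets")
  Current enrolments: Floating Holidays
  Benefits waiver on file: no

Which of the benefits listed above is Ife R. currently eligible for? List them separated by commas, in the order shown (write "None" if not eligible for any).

Employer Retirement Match, Floating Holidays

Service from 21 Jul 2024 to 2024-08-26: 36 days.
Employer Retirement Match — status full-time ✓; 40 hrs/wk ≥ 24 ✓; no waiver, service 36 days ≥ 30 days ✓; rating 2 ≥ 2 ✓ → eligible.
Floating Holidays — status full-time ✓; no waiver, service 36 days ≥ 30 days ✓; 40 hrs/wk ≥ 20 ✓; dept Design ✓; eligible for Employer Retirement Match ✓ → eligible.
Equipment Allowance — status full-time ✓; no waiver, service 36 days < 3 months (≈90 days) ✗ → not eligible.
401(k) Company Match — status full-time ✓; no waiver, service 36 days < 45 days ✗ → not eligible.
Stock Option Plan — status full-time ✓ (not excluded); no waiver, service 36 days < 9 months (≈270 days) ✗ → not eligible.
Identity Protection Plan — service 36 days < 18 months (≈540 days) ✗ → not eligible.
Volunteer Time Off — status full-time ✗ (requires temporary) → not eligible.
Sabbatical Program — status full-time ✓ (not excluded); service 36 days < 2 years (≈730 days) ✗ → not eligible.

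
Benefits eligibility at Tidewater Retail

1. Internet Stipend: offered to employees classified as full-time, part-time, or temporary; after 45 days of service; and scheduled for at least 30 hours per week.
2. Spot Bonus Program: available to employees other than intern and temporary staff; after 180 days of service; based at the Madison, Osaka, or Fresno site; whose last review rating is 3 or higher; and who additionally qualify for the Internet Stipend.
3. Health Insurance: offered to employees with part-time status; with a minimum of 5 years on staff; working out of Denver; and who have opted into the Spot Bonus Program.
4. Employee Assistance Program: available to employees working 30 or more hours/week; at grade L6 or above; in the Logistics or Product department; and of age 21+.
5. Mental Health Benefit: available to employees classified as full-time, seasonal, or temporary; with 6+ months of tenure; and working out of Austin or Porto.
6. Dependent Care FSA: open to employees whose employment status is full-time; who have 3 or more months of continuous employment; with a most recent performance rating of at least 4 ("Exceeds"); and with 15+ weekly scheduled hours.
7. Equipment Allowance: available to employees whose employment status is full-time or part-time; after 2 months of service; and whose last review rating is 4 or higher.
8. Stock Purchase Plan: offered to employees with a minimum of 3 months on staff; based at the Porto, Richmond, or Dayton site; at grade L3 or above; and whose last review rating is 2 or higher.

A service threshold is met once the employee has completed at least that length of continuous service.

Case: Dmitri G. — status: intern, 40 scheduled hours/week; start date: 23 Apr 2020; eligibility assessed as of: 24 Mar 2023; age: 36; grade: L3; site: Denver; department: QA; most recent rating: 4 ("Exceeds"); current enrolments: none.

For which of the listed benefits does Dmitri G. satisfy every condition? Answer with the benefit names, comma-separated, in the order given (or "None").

Service from 23 Apr 2020 to 24 Mar 2023: 1065 days.
Internet Stipend — status intern ✗ (requires full-time, part-time, or temporary) → not eligible.
Spot Bonus Program — status intern ✗ (excluded) → not eligible.
Health Insurance — status intern ✗ (requires part-time) → not eligible.
Employee Assistance Program — 40 hrs/wk ≥ 30 ✓; grade L3 < L6 ✗ → not eligible.
Mental Health Benefit — status intern ✗ (requires full-time, seasonal, or temporary) → not eligible.
Dependent Care FSA — status intern ✗ (requires full-time) → not eligible.
Equipment Allowance — status intern ✗ (requires full-time or part-time) → not eligible.
Stock Purchase Plan — service 1065 days ≥ 3 months (≈90 days) ✓; site Denver ✗ (not Porto, Richmond, or Dayton) → not eligible.

None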